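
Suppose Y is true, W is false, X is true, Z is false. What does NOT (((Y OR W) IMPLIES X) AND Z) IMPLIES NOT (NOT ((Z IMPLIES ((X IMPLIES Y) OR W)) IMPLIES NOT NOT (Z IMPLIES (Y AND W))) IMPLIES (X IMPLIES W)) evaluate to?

false

Y OR W = true OR false = true
(Y OR W) IMPLIES X = true IMPLIES true = true
((Y OR W) IMPLIES X) AND Z = true AND false = false
NOT (((Y OR W) IMPLIES X) AND Z) = NOT false = true
X IMPLIES Y = true IMPLIES true = true
(X IMPLIES Y) OR W = true OR false = true
Z IMPLIES ((X IMPLIES Y) OR W) = false IMPLIES true = true
Y AND W = true AND false = false
Z IMPLIES (Y AND W) = false IMPLIES false = true
NOT (Z IMPLIES (Y AND W)) = NOT true = false
NOT NOT (Z IMPLIES (Y AND W)) = NOT false = true
(Z IMPLIES ((X IMPLIES Y) OR W)) IMPLIES NOT NOT (Z IMPLIES (Y AND W)) = true IMPLIES true = true
NOT ((Z IMPLIES ((X IMPLIES Y) OR W)) IMPLIES NOT NOT (Z IMPLIES (Y AND W))) = NOT true = false
X IMPLIES W = true IMPLIES false = false
NOT ((Z IMPLIES ((X IMPLIES Y) OR W)) IMPLIES NOT NOT (Z IMPLIES (Y AND W))) IMPLIES (X IMPLIES W) = false IMPLIES false = true
NOT (NOT ((Z IMPLIES ((X IMPLIES Y) OR W)) IMPLIES NOT NOT (Z IMPLIES (Y AND W))) IMPLIES (X IMPLIES W)) = NOT true = false
NOT (((Y OR W) IMPLIES X) AND Z) IMPLIES NOT (NOT ((Z IMPLIES ((X IMPLIES Y) OR W)) IMPLIES NOT NOT (Z IMPLIES (Y AND W))) IMPLIES (X IMPLIES W)) = true IMPLIES false = false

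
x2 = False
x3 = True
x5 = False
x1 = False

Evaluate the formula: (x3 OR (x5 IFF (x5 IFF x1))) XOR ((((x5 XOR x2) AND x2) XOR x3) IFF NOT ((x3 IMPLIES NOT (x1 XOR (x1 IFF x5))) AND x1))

x5 IFF x1 = False IFF False = True
x5 IFF (x5 IFF x1) = False IFF True = False
x3 OR (x5 IFF (x5 IFF x1)) = True OR False = True
x5 XOR x2 = False XOR False = False
(x5 XOR x2) AND x2 = False AND False = False
((x5 XOR x2) AND x2) XOR x3 = False XOR True = True
x1 IFF x5 = False IFF False = True
x1 XOR (x1 IFF x5) = False XOR True = True
NOT (x1 XOR (x1 IFF x5)) = NOT True = False
x3 IMPLIES NOT (x1 XOR (x1 IFF x5)) = True IMPLIES False = False
(x3 IMPLIES NOT (x1 XOR (x1 IFF x5))) AND x1 = False AND False = False
NOT ((x3 IMPLIES NOT (x1 XOR (x1 IFF x5))) AND x1) = NOT False = True
(((x5 XOR x2) AND x2) XOR x3) IFF NOT ((x3 IMPLIES NOT (x1 XOR (x1 IFF x5))) AND x1) = True IFF True = True
(x3 OR (x5 IFF (x5 IFF x1))) XOR ((((x5 XOR x2) AND x2) XOR x3) IFF NOT ((x3 IMPLIES NOT (x1 XOR (x1 IFF x5))) AND x1)) = True XOR True = False

False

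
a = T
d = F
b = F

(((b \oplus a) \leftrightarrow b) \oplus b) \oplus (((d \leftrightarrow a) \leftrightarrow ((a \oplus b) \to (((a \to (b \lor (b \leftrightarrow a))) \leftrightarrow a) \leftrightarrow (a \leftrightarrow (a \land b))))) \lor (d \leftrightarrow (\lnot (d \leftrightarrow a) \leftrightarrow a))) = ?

F

Substituting a=T, d=F, b=F:
b \oplus a = F \oplus T = T
(b \oplus a) \leftrightarrow b = T \leftrightarrow F = F
((b \oplus a) \leftrightarrow b) \oplus b = F \oplus F = F
d \leftrightarrow a = F \leftrightarrow T = F
a \oplus b = T \oplus F = T
b \leftrightarrow a = F \leftrightarrow T = F
b \lor (b \leftrightarrow a) = F \lor F = F
a \to (b \lor (b \leftrightarrow a)) = T \to F = F
(a \to (b \lor (b \leftrightarrow a))) \leftrightarrow a = F \leftrightarrow T = F
a \land b = T \land F = F
a \leftrightarrow (a \land b) = T \leftrightarrow F = F
((a \to (b \lor (b \leftrightarrow a))) \leftrightarrow a) \leftrightarrow (a \leftrightarrow (a \land b)) = F \leftrightarrow F = T
(a \oplus b) \to (((a \to (b \lor (b \leftrightarrow a))) \leftrightarrow a) \leftrightarrow (a \leftrightarrow (a \land b))) = T \to T = T
(d \leftrightarrow a) \leftrightarrow ((a \oplus b) \to (((a \to (b \lor (b \leftrightarrow a))) \leftrightarrow a) \leftrightarrow (a \leftrightarrow (a \land b)))) = F \leftrightarrow T = F
d \leftrightarrow a = F \leftrightarrow T = F
\lnot (d \leftrightarrow a) = \lnot F = T
\lnot (d \leftrightarrow a) \leftrightarrow a = T \leftrightarrow T = T
d \leftrightarrow (\lnot (d \leftrightarrow a) \leftrightarrow a) = F \leftrightarrow T = F
((d \leftrightarrow a) \leftrightarrow ((a \oplus b) \to (((a \to (b \lor (b \leftrightarrow a))) \leftrightarrow a) \leftrightarrow (a \leftrightarrow (a \land b))))) \lor (d \leftrightarrow (\lnot (d \leftrightarrow a) \leftrightarrow a)) = F \lor F = F
(((b \oplus a) \leftrightarrow b) \oplus b) \oplus (((d \leftrightarrow a) \leftrightarrow ((a \oplus b) \to (((a \to (b \lor (b \leftrightarrow a))) \leftrightarrow a) \leftrightarrow (a \leftrightarrow (a \land b))))) \lor (d \leftrightarrow (\lnot (d \leftrightarrow a) \leftrightarrow a))) = F \oplus F = F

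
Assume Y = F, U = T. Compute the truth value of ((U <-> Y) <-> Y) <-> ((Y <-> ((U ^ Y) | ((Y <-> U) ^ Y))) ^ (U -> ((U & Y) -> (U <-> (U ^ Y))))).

T

Substituting Y=F, U=T:
U <-> Y = T <-> F = F
(U <-> Y) <-> Y = F <-> F = T
U ^ Y = T ^ F = T
Y <-> U = F <-> T = F
(Y <-> U) ^ Y = F ^ F = F
(U ^ Y) | ((Y <-> U) ^ Y) = T | F = T
Y <-> ((U ^ Y) | ((Y <-> U) ^ Y)) = F <-> T = F
U & Y = T & F = F
U ^ Y = T ^ F = T
U <-> (U ^ Y) = T <-> T = T
(U & Y) -> (U <-> (U ^ Y)) = F -> T = T
U -> ((U & Y) -> (U <-> (U ^ Y))) = T -> T = T
(Y <-> ((U ^ Y) | ((Y <-> U) ^ Y))) ^ (U -> ((U & Y) -> (U <-> (U ^ Y)))) = F ^ T = T
((U <-> Y) <-> Y) <-> ((Y <-> ((U ^ Y) | ((Y <-> U) ^ Y))) ^ (U -> ((U & Y) -> (U <-> (U ^ Y))))) = T <-> T = T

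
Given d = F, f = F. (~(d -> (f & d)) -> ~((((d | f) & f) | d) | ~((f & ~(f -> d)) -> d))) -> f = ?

F

Substituting d=F, f=F:
f & d = F & F = F
d -> (f & d) = F -> F = T
~(d -> (f & d)) = ~T = F
d | f = F | F = F
(d | f) & f = F & F = F
((d | f) & f) | d = F | F = F
f -> d = F -> F = T
~(f -> d) = ~T = F
f & ~(f -> d) = F & F = F
(f & ~(f -> d)) -> d = F -> F = T
~((f & ~(f -> d)) -> d) = ~T = F
(((d | f) & f) | d) | ~((f & ~(f -> d)) -> d) = F | F = F
~((((d | f) & f) | d) | ~((f & ~(f -> d)) -> d)) = ~F = T
~(d -> (f & d)) -> ~((((d | f) & f) | d) | ~((f & ~(f -> d)) -> d)) = F -> T = T
(~(d -> (f & d)) -> ~((((d | f) & f) | d) | ~((f & ~(f -> d)) -> d))) -> f = T -> F = F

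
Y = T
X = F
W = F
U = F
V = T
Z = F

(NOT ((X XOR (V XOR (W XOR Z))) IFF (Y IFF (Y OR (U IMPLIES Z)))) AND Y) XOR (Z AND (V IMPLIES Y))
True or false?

F

Substituting Y=T, X=F, W=F, U=F, V=T, Z=F:
W XOR Z = F XOR F = F
V XOR (W XOR Z) = T XOR F = T
X XOR (V XOR (W XOR Z)) = F XOR T = T
U IMPLIES Z = F IMPLIES F = T
Y OR (U IMPLIES Z) = T OR T = T
Y IFF (Y OR (U IMPLIES Z)) = T IFF T = T
(X XOR (V XOR (W XOR Z))) IFF (Y IFF (Y OR (U IMPLIES Z))) = T IFF T = T
NOT ((X XOR (V XOR (W XOR Z))) IFF (Y IFF (Y OR (U IMPLIES Z)))) = NOT T = F
NOT ((X XOR (V XOR (W XOR Z))) IFF (Y IFF (Y OR (U IMPLIES Z)))) AND Y = F AND T = F
V IMPLIES Y = T IMPLIES T = T
Z AND (V IMPLIES Y) = F AND T = F
(NOT ((X XOR (V XOR (W XOR Z))) IFF (Y IFF (Y OR (U IMPLIES Z)))) AND Y) XOR (Z AND (V IMPLIES Y)) = F XOR F = F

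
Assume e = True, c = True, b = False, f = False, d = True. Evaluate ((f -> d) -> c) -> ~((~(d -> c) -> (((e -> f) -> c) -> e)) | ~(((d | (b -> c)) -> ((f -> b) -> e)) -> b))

False

f -> d = False -> True = True
(f -> d) -> c = True -> True = True
d -> c = True -> True = True
~(d -> c) = ~True = False
e -> f = True -> False = False
(e -> f) -> c = False -> True = True
((e -> f) -> c) -> e = True -> True = True
~(d -> c) -> (((e -> f) -> c) -> e) = False -> True = True
b -> c = False -> True = True
d | (b -> c) = True | True = True
f -> b = False -> False = True
(f -> b) -> e = True -> True = True
(d | (b -> c)) -> ((f -> b) -> e) = True -> True = True
((d | (b -> c)) -> ((f -> b) -> e)) -> b = True -> False = False
~(((d | (b -> c)) -> ((f -> b) -> e)) -> b) = ~False = True
(~(d -> c) -> (((e -> f) -> c) -> e)) | ~(((d | (b -> c)) -> ((f -> b) -> e)) -> b) = True | True = True
~((~(d -> c) -> (((e -> f) -> c) -> e)) | ~(((d | (b -> c)) -> ((f -> b) -> e)) -> b)) = ~True = False
((f -> d) -> c) -> ~((~(d -> c) -> (((e -> f) -> c) -> e)) | ~(((d | (b -> c)) -> ((f -> b) -> e)) -> b)) = True -> False = False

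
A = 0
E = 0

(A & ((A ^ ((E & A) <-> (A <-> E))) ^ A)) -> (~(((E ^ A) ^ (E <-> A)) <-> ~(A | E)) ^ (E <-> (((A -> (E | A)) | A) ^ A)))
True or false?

1

E & A = 0 & 0 = 0
A <-> E = 0 <-> 0 = 1
(E & A) <-> (A <-> E) = 0 <-> 1 = 0
A ^ ((E & A) <-> (A <-> E)) = 0 ^ 0 = 0
(A ^ ((E & A) <-> (A <-> E))) ^ A = 0 ^ 0 = 0
A & ((A ^ ((E & A) <-> (A <-> E))) ^ A) = 0 & 0 = 0
E ^ A = 0 ^ 0 = 0
E <-> A = 0 <-> 0 = 1
(E ^ A) ^ (E <-> A) = 0 ^ 1 = 1
A | E = 0 | 0 = 0
~(A | E) = ~0 = 1
((E ^ A) ^ (E <-> A)) <-> ~(A | E) = 1 <-> 1 = 1
~(((E ^ A) ^ (E <-> A)) <-> ~(A | E)) = ~1 = 0
E | A = 0 | 0 = 0
A -> (E | A) = 0 -> 0 = 1
(A -> (E | A)) | A = 1 | 0 = 1
((A -> (E | A)) | A) ^ A = 1 ^ 0 = 1
E <-> (((A -> (E | A)) | A) ^ A) = 0 <-> 1 = 0
~(((E ^ A) ^ (E <-> A)) <-> ~(A | E)) ^ (E <-> (((A -> (E | A)) | A) ^ A)) = 0 ^ 0 = 0
(A & ((A ^ ((E & A) <-> (A <-> E))) ^ A)) -> (~(((E ^ A) ^ (E <-> A)) <-> ~(A | E)) ^ (E <-> (((A -> (E | A)) | A) ^ A))) = 0 -> 0 = 1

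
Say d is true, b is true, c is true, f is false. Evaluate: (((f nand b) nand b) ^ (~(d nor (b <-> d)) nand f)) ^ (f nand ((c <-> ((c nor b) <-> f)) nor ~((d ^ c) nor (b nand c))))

F

Substituting d=T, b=T, c=T, f=F:
f nand b = F nand T = T
(f nand b) nand b = T nand T = F
b <-> d = T <-> T = T
d nor (b <-> d) = T nor T = F
~(d nor (b <-> d)) = ~F = T
~(d nor (b <-> d)) nand f = T nand F = T
((f nand b) nand b) ^ (~(d nor (b <-> d)) nand f) = F ^ T = T
c nor b = T nor T = F
(c nor b) <-> f = F <-> F = T
c <-> ((c nor b) <-> f) = T <-> T = T
d ^ c = T ^ T = F
b nand c = T nand T = F
(d ^ c) nor (b nand c) = F nor F = T
~((d ^ c) nor (b nand c)) = ~T = F
(c <-> ((c nor b) <-> f)) nor ~((d ^ c) nor (b nand c)) = T nor F = F
f nand ((c <-> ((c nor b) <-> f)) nor ~((d ^ c) nor (b nand c))) = F nand F = T
(((f nand b) nand b) ^ (~(d nor (b <-> d)) nand f)) ^ (f nand ((c <-> ((c nor b) <-> f)) nor ~((d ^ c) nor (b nand c)))) = T ^ T = F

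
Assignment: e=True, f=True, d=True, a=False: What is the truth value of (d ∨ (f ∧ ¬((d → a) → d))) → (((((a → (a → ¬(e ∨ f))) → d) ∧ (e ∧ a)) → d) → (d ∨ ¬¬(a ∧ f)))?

d → a = True → False = False
(d → a) → d = False → True = True
¬((d → a) → d) = ¬True = False
f ∧ ¬((d → a) → d) = True ∧ False = False
d ∨ (f ∧ ¬((d → a) → d)) = True ∨ False = True
e ∨ f = True ∨ True = True
¬(e ∨ f) = ¬True = False
a → ¬(e ∨ f) = False → False = True
a → (a → ¬(e ∨ f)) = False → True = True
(a → (a → ¬(e ∨ f))) → d = True → True = True
e ∧ a = True ∧ False = False
((a → (a → ¬(e ∨ f))) → d) ∧ (e ∧ a) = True ∧ False = False
(((a → (a → ¬(e ∨ f))) → d) ∧ (e ∧ a)) → d = False → True = True
a ∧ f = False ∧ True = False
¬(a ∧ f) = ¬False = True
¬¬(a ∧ f) = ¬True = False
d ∨ ¬¬(a ∧ f) = True ∨ False = True
((((a → (a → ¬(e ∨ f))) → d) ∧ (e ∧ a)) → d) → (d ∨ ¬¬(a ∧ f)) = True → True = True
(d ∨ (f ∧ ¬((d → a) → d))) → (((((a → (a → ¬(e ∨ f))) → d) ∧ (e ∧ a)) → d) → (d ∨ ¬¬(a ∧ f))) = True → True = True

True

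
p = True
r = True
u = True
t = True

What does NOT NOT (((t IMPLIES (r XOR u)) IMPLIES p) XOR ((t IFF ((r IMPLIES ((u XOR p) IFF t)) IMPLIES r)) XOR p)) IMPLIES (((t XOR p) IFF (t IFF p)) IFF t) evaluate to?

False

Substituting p=True, r=True, u=True, t=True:
r XOR u = True XOR True = False
t IMPLIES (r XOR u) = True IMPLIES False = False
(t IMPLIES (r XOR u)) IMPLIES p = False IMPLIES True = True
u XOR p = True XOR True = False
(u XOR p) IFF t = False IFF True = False
r IMPLIES ((u XOR p) IFF t) = True IMPLIES False = False
(r IMPLIES ((u XOR p) IFF t)) IMPLIES r = False IMPLIES True = True
t IFF ((r IMPLIES ((u XOR p) IFF t)) IMPLIES r) = True IFF True = True
(t IFF ((r IMPLIES ((u XOR p) IFF t)) IMPLIES r)) XOR p = True XOR True = False
((t IMPLIES (r XOR u)) IMPLIES p) XOR ((t IFF ((r IMPLIES ((u XOR p) IFF t)) IMPLIES r)) XOR p) = True XOR False = True
NOT (((t IMPLIES (r XOR u)) IMPLIES p) XOR ((t IFF ((r IMPLIES ((u XOR p) IFF t)) IMPLIES r)) XOR p)) = NOT True = False
NOT NOT (((t IMPLIES (r XOR u)) IMPLIES p) XOR ((t IFF ((r IMPLIES ((u XOR p) IFF t)) IMPLIES r)) XOR p)) = NOT False = True
t XOR p = True XOR True = False
t IFF p = True IFF True = True
(t XOR p) IFF (t IFF p) = False IFF True = False
((t XOR p) IFF (t IFF p)) IFF t = False IFF True = False
NOT NOT (((t IMPLIES (r XOR u)) IMPLIES p) XOR ((t IFF ((r IMPLIES ((u XOR p) IFF t)) IMPLIES r)) XOR p)) IMPLIES (((t XOR p) IFF (t IFF p)) IFF t) = True IMPLIES False = False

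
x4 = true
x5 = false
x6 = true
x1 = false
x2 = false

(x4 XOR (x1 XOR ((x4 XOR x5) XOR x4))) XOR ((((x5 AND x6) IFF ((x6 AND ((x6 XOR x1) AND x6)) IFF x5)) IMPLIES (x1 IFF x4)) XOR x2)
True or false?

true

Substituting x4=true, x5=false, x6=true, x1=false, x2=false:
x4 XOR x5 = true XOR false = true
(x4 XOR x5) XOR x4 = true XOR true = false
x1 XOR ((x4 XOR x5) XOR x4) = false XOR false = false
x4 XOR (x1 XOR ((x4 XOR x5) XOR x4)) = true XOR false = true
x5 AND x6 = false AND true = false
x6 XOR x1 = true XOR false = true
(x6 XOR x1) AND x6 = true AND true = true
x6 AND ((x6 XOR x1) AND x6) = true AND true = true
(x6 AND ((x6 XOR x1) AND x6)) IFF x5 = true IFF false = false
(x5 AND x6) IFF ((x6 AND ((x6 XOR x1) AND x6)) IFF x5) = false IFF false = true
x1 IFF x4 = false IFF true = false
((x5 AND x6) IFF ((x6 AND ((x6 XOR x1) AND x6)) IFF x5)) IMPLIES (x1 IFF x4) = true IMPLIES false = false
(((x5 AND x6) IFF ((x6 AND ((x6 XOR x1) AND x6)) IFF x5)) IMPLIES (x1 IFF x4)) XOR x2 = false XOR false = false
(x4 XOR (x1 XOR ((x4 XOR x5) XOR x4))) XOR ((((x5 AND x6) IFF ((x6 AND ((x6 XOR x1) AND x6)) IFF x5)) IMPLIES (x1 IFF x4)) XOR x2) = true XOR false = true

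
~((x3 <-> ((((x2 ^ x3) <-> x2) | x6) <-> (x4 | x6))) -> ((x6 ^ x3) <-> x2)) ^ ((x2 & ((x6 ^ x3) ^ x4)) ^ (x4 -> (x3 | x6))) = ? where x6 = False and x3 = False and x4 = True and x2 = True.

True

Substituting x6=False, x3=False, x4=True, x2=True:
x2 ^ x3 = True ^ False = True
(x2 ^ x3) <-> x2 = True <-> True = True
((x2 ^ x3) <-> x2) | x6 = True | False = True
x4 | x6 = True | False = True
(((x2 ^ x3) <-> x2) | x6) <-> (x4 | x6) = True <-> True = True
x3 <-> ((((x2 ^ x3) <-> x2) | x6) <-> (x4 | x6)) = False <-> True = False
x6 ^ x3 = False ^ False = False
(x6 ^ x3) <-> x2 = False <-> True = False
(x3 <-> ((((x2 ^ x3) <-> x2) | x6) <-> (x4 | x6))) -> ((x6 ^ x3) <-> x2) = False -> False = True
~((x3 <-> ((((x2 ^ x3) <-> x2) | x6) <-> (x4 | x6))) -> ((x6 ^ x3) <-> x2)) = ~True = False
x6 ^ x3 = False ^ False = False
(x6 ^ x3) ^ x4 = False ^ True = True
x2 & ((x6 ^ x3) ^ x4) = True & True = True
x3 | x6 = False | False = False
x4 -> (x3 | x6) = True -> False = False
(x2 & ((x6 ^ x3) ^ x4)) ^ (x4 -> (x3 | x6)) = True ^ False = True
~((x3 <-> ((((x2 ^ x3) <-> x2) | x6) <-> (x4 | x6))) -> ((x6 ^ x3) <-> x2)) ^ ((x2 & ((x6 ^ x3) ^ x4)) ^ (x4 -> (x3 | x6))) = False ^ True = True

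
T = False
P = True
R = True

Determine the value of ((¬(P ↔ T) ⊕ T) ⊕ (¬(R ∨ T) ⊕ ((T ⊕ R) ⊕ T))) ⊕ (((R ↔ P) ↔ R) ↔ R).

True

Substituting T=False, P=True, R=True:
P ↔ T = True ↔ False = False
¬(P ↔ T) = ¬False = True
¬(P ↔ T) ⊕ T = True ⊕ False = True
R ∨ T = True ∨ False = True
¬(R ∨ T) = ¬True = False
T ⊕ R = False ⊕ True = True
(T ⊕ R) ⊕ T = True ⊕ False = True
¬(R ∨ T) ⊕ ((T ⊕ R) ⊕ T) = False ⊕ True = True
(¬(P ↔ T) ⊕ T) ⊕ (¬(R ∨ T) ⊕ ((T ⊕ R) ⊕ T)) = True ⊕ True = False
R ↔ P = True ↔ True = True
(R ↔ P) ↔ R = True ↔ True = True
((R ↔ P) ↔ R) ↔ R = True ↔ True = True
((¬(P ↔ T) ⊕ T) ⊕ (¬(R ∨ T) ⊕ ((T ⊕ R) ⊕ T))) ⊕ (((R ↔ P) ↔ R) ↔ R) = False ⊕ True = True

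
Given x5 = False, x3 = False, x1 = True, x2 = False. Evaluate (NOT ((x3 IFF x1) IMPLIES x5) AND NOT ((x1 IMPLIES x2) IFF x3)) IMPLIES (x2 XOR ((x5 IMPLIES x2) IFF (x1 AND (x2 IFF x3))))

x3 IFF x1 = False IFF True = False
(x3 IFF x1) IMPLIES x5 = False IMPLIES False = True
NOT ((x3 IFF x1) IMPLIES x5) = NOT True = False
x1 IMPLIES x2 = True IMPLIES False = False
(x1 IMPLIES x2) IFF x3 = False IFF False = True
NOT ((x1 IMPLIES x2) IFF x3) = NOT True = False
NOT ((x3 IFF x1) IMPLIES x5) AND NOT ((x1 IMPLIES x2) IFF x3) = False AND False = False
x5 IMPLIES x2 = False IMPLIES False = True
x2 IFF x3 = False IFF False = True
x1 AND (x2 IFF x3) = True AND True = True
(x5 IMPLIES x2) IFF (x1 AND (x2 IFF x3)) = True IFF True = True
x2 XOR ((x5 IMPLIES x2) IFF (x1 AND (x2 IFF x3))) = False XOR True = True
(NOT ((x3 IFF x1) IMPLIES x5) AND NOT ((x1 IMPLIES x2) IFF x3)) IMPLIES (x2 XOR ((x5 IMPLIES x2) IFF (x1 AND (x2 IFF x3)))) = False IMPLIES True = True

True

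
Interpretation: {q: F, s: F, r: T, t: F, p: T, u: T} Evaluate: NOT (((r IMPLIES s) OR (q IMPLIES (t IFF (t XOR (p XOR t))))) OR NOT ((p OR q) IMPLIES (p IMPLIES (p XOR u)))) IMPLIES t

T

r IMPLIES s = T IMPLIES F = F
p XOR t = T XOR F = T
t XOR (p XOR t) = F XOR T = T
t IFF (t XOR (p XOR t)) = F IFF T = F
q IMPLIES (t IFF (t XOR (p XOR t))) = F IMPLIES F = T
(r IMPLIES s) OR (q IMPLIES (t IFF (t XOR (p XOR t)))) = F OR T = T
p OR q = T OR F = T
p XOR u = T XOR T = F
p IMPLIES (p XOR u) = T IMPLIES F = F
(p OR q) IMPLIES (p IMPLIES (p XOR u)) = T IMPLIES F = F
NOT ((p OR q) IMPLIES (p IMPLIES (p XOR u))) = NOT F = T
((r IMPLIES s) OR (q IMPLIES (t IFF (t XOR (p XOR t))))) OR NOT ((p OR q) IMPLIES (p IMPLIES (p XOR u))) = T OR T = T
NOT (((r IMPLIES s) OR (q IMPLIES (t IFF (t XOR (p XOR t))))) OR NOT ((p OR q) IMPLIES (p IMPLIES (p XOR u)))) = NOT T = F
NOT (((r IMPLIES s) OR (q IMPLIES (t IFF (t XOR (p XOR t))))) OR NOT ((p OR q) IMPLIES (p IMPLIES (p XOR u)))) IMPLIES t = F IMPLIES F = T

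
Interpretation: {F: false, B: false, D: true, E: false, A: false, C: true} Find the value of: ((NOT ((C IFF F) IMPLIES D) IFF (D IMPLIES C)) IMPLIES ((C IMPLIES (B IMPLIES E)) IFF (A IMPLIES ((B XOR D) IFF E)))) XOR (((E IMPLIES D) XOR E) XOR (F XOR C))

C IFF F = true IFF false = false
(C IFF F) IMPLIES D = false IMPLIES true = true
NOT ((C IFF F) IMPLIES D) = NOT true = false
D IMPLIES C = true IMPLIES true = true
NOT ((C IFF F) IMPLIES D) IFF (D IMPLIES C) = false IFF true = false
B IMPLIES E = false IMPLIES false = true
C IMPLIES (B IMPLIES E) = true IMPLIES true = true
B XOR D = false XOR true = true
(B XOR D) IFF E = true IFF false = false
A IMPLIES ((B XOR D) IFF E) = false IMPLIES false = true
(C IMPLIES (B IMPLIES E)) IFF (A IMPLIES ((B XOR D) IFF E)) = true IFF true = true
(NOT ((C IFF F) IMPLIES D) IFF (D IMPLIES C)) IMPLIES ((C IMPLIES (B IMPLIES E)) IFF (A IMPLIES ((B XOR D) IFF E))) = false IMPLIES true = true
E IMPLIES D = false IMPLIES true = true
(E IMPLIES D) XOR E = true XOR false = true
F XOR C = false XOR true = true
((E IMPLIES D) XOR E) XOR (F XOR C) = true XOR true = false
((NOT ((C IFF F) IMPLIES D) IFF (D IMPLIES C)) IMPLIES ((C IMPLIES (B IMPLIES E)) IFF (A IMPLIES ((B XOR D) IFF E)))) XOR (((E IMPLIES D) XOR E) XOR (F XOR C)) = true XOR false = true

true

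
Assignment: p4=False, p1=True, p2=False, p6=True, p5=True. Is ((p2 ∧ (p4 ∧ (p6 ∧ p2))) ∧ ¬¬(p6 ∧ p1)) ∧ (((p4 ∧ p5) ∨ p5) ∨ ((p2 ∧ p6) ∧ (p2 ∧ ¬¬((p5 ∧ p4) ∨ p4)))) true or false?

p6 ∧ p2 = True ∧ False = False
p4 ∧ (p6 ∧ p2) = False ∧ False = False
p2 ∧ (p4 ∧ (p6 ∧ p2)) = False ∧ False = False
p6 ∧ p1 = True ∧ True = True
¬(p6 ∧ p1) = ¬True = False
¬¬(p6 ∧ p1) = ¬False = True
(p2 ∧ (p4 ∧ (p6 ∧ p2))) ∧ ¬¬(p6 ∧ p1) = False ∧ True = False
p4 ∧ p5 = False ∧ True = False
(p4 ∧ p5) ∨ p5 = False ∨ True = True
p2 ∧ p6 = False ∧ True = False
p5 ∧ p4 = True ∧ False = False
(p5 ∧ p4) ∨ p4 = False ∨ False = False
¬((p5 ∧ p4) ∨ p4) = ¬False = True
¬¬((p5 ∧ p4) ∨ p4) = ¬True = False
p2 ∧ ¬¬((p5 ∧ p4) ∨ p4) = False ∧ False = False
(p2 ∧ p6) ∧ (p2 ∧ ¬¬((p5 ∧ p4) ∨ p4)) = False ∧ False = False
((p4 ∧ p5) ∨ p5) ∨ ((p2 ∧ p6) ∧ (p2 ∧ ¬¬((p5 ∧ p4) ∨ p4))) = True ∨ False = True
((p2 ∧ (p4 ∧ (p6 ∧ p2))) ∧ ¬¬(p6 ∧ p1)) ∧ (((p4 ∧ p5) ∨ p5) ∨ ((p2 ∧ p6) ∧ (p2 ∧ ¬¬((p5 ∧ p4) ∨ p4)))) = False ∧ True = False

False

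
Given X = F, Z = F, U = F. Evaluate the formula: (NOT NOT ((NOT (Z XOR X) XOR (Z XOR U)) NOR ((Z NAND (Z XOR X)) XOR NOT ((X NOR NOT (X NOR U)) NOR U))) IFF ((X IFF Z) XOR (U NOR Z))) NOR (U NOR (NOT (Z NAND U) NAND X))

F

Z XOR X = F XOR F = F
NOT (Z XOR X) = NOT F = T
Z XOR U = F XOR F = F
NOT (Z XOR X) XOR (Z XOR U) = T XOR F = T
Z XOR X = F XOR F = F
Z NAND (Z XOR X) = F NAND F = T
X NOR U = F NOR F = T
NOT (X NOR U) = NOT T = F
X NOR NOT (X NOR U) = F NOR F = T
(X NOR NOT (X NOR U)) NOR U = T NOR F = F
NOT ((X NOR NOT (X NOR U)) NOR U) = NOT F = T
(Z NAND (Z XOR X)) XOR NOT ((X NOR NOT (X NOR U)) NOR U) = T XOR T = F
(NOT (Z XOR X) XOR (Z XOR U)) NOR ((Z NAND (Z XOR X)) XOR NOT ((X NOR NOT (X NOR U)) NOR U)) = T NOR F = F
NOT ((NOT (Z XOR X) XOR (Z XOR U)) NOR ((Z NAND (Z XOR X)) XOR NOT ((X NOR NOT (X NOR U)) NOR U))) = NOT F = T
NOT NOT ((NOT (Z XOR X) XOR (Z XOR U)) NOR ((Z NAND (Z XOR X)) XOR NOT ((X NOR NOT (X NOR U)) NOR U))) = NOT T = F
X IFF Z = F IFF F = T
U NOR Z = F NOR F = T
(X IFF Z) XOR (U NOR Z) = T XOR T = F
NOT NOT ((NOT (Z XOR X) XOR (Z XOR U)) NOR ((Z NAND (Z XOR X)) XOR NOT ((X NOR NOT (X NOR U)) NOR U))) IFF ((X IFF Z) XOR (U NOR Z)) = F IFF F = T
Z NAND U = F NAND F = T
NOT (Z NAND U) = NOT T = F
NOT (Z NAND U) NAND X = F NAND F = T
U NOR (NOT (Z NAND U) NAND X) = F NOR T = F
(NOT NOT ((NOT (Z XOR X) XOR (Z XOR U)) NOR ((Z NAND (Z XOR X)) XOR NOT ((X NOR NOT (X NOR U)) NOR U))) IFF ((X IFF Z) XOR (U NOR Z))) NOR (U NOR (NOT (Z NAND U) NAND X)) = T NOR F = F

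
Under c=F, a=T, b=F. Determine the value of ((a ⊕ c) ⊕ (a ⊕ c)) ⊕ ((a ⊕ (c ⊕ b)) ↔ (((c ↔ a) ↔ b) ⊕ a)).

F

a ⊕ c = T ⊕ F = T
a ⊕ c = T ⊕ F = T
(a ⊕ c) ⊕ (a ⊕ c) = T ⊕ T = F
c ⊕ b = F ⊕ F = F
a ⊕ (c ⊕ b) = T ⊕ F = T
c ↔ a = F ↔ T = F
(c ↔ a) ↔ b = F ↔ F = T
((c ↔ a) ↔ b) ⊕ a = T ⊕ T = F
(a ⊕ (c ⊕ b)) ↔ (((c ↔ a) ↔ b) ⊕ a) = T ↔ F = F
((a ⊕ c) ⊕ (a ⊕ c)) ⊕ ((a ⊕ (c ⊕ b)) ↔ (((c ↔ a) ↔ b) ⊕ a)) = F ⊕ F = F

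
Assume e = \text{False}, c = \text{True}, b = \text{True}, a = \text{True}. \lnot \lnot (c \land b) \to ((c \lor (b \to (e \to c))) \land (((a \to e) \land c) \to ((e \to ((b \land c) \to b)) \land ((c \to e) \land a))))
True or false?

\text{True}

Substituting e=\text{False}, c=\text{True}, b=\text{True}, a=\text{True}:
c \land b = \text{True} \land \text{True} = \text{True}
\lnot (c \land b) = \lnot \text{True} = \text{False}
\lnot \lnot (c \land b) = \lnot \text{False} = \text{True}
e \to c = \text{False} \to \text{True} = \text{True}
b \to (e \to c) = \text{True} \to \text{True} = \text{True}
c \lor (b \to (e \to c)) = \text{True} \lor \text{True} = \text{True}
a \to e = \text{True} \to \text{False} = \text{False}
(a \to e) \land c = \text{False} \land \text{True} = \text{False}
b \land c = \text{True} \land \text{True} = \text{True}
(b \land c) \to b = \text{True} \to \text{True} = \text{True}
e \to ((b \land c) \to b) = \text{False} \to \text{True} = \text{True}
c \to e = \text{True} \to \text{False} = \text{False}
(c \to e) \land a = \text{False} \land \text{True} = \text{False}
(e \to ((b \land c) \to b)) \land ((c \to e) \land a) = \text{True} \land \text{False} = \text{False}
((a \to e) \land c) \to ((e \to ((b \land c) \to b)) \land ((c \to e) \land a)) = \text{False} \to \text{False} = \text{True}
(c \lor (b \to (e \to c))) \land (((a \to e) \land c) \to ((e \to ((b \land c) \to b)) \land ((c \to e) \land a))) = \text{True} \land \text{True} = \text{True}
\lnot \lnot (c \land b) \to ((c \lor (b \to (e \to c))) \land (((a \to e) \land c) \to ((e \to ((b \land c) \to b)) \land ((c \to e) \land a)))) = \text{True} \to \text{True} = \text{True}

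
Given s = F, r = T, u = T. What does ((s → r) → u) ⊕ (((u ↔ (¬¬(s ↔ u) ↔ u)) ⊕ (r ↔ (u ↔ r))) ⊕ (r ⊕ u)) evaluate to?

F

s → r = F → T = T
(s → r) → u = T → T = T
s ↔ u = F ↔ T = F
¬(s ↔ u) = ¬F = T
¬¬(s ↔ u) = ¬T = F
¬¬(s ↔ u) ↔ u = F ↔ T = F
u ↔ (¬¬(s ↔ u) ↔ u) = T ↔ F = F
u ↔ r = T ↔ T = T
r ↔ (u ↔ r) = T ↔ T = T
(u ↔ (¬¬(s ↔ u) ↔ u)) ⊕ (r ↔ (u ↔ r)) = F ⊕ T = T
r ⊕ u = T ⊕ T = F
((u ↔ (¬¬(s ↔ u) ↔ u)) ⊕ (r ↔ (u ↔ r))) ⊕ (r ⊕ u) = T ⊕ F = T
((s → r) → u) ⊕ (((u ↔ (¬¬(s ↔ u) ↔ u)) ⊕ (r ↔ (u ↔ r))) ⊕ (r ⊕ u)) = T ⊕ T = F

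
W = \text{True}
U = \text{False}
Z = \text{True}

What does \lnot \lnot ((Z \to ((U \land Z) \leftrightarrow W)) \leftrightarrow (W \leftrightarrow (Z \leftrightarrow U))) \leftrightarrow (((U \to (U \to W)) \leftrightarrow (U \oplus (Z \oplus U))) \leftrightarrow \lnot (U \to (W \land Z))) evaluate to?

Substituting W=\text{True}, U=\text{False}, Z=\text{True}:
U \land Z = \text{False} \land \text{True} = \text{False}
(U \land Z) \leftrightarrow W = \text{False} \leftrightarrow \text{True} = \text{False}
Z \to ((U \land Z) \leftrightarrow W) = \text{True} \to \text{False} = \text{False}
Z \leftrightarrow U = \text{True} \leftrightarrow \text{False} = \text{False}
W \leftrightarrow (Z \leftrightarrow U) = \text{True} \leftrightarrow \text{False} = \text{False}
(Z \to ((U \land Z) \leftrightarrow W)) \leftrightarrow (W \leftrightarrow (Z \leftrightarrow U)) = \text{False} \leftrightarrow \text{False} = \text{True}
\lnot ((Z \to ((U \land Z) \leftrightarrow W)) \leftrightarrow (W \leftrightarrow (Z \leftrightarrow U))) = \lnot \text{True} = \text{False}
\lnot \lnot ((Z \to ((U \land Z) \leftrightarrow W)) \leftrightarrow (W \leftrightarrow (Z \leftrightarrow U))) = \lnot \text{False} = \text{True}
U \to W = \text{False} \to \text{True} = \text{True}
U \to (U \to W) = \text{False} \to \text{True} = \text{True}
Z \oplus U = \text{True} \oplus \text{False} = \text{True}
U \oplus (Z \oplus U) = \text{False} \oplus \text{True} = \text{True}
(U \to (U \to W)) \leftrightarrow (U \oplus (Z \oplus U)) = \text{True} \leftrightarrow \text{True} = \text{True}
W \land Z = \text{True} \land \text{True} = \text{True}
U \to (W \land Z) = \text{False} \to \text{True} = \text{True}
\lnot (U \to (W \land Z)) = \lnot \text{True} = \text{False}
((U \to (U \to W)) \leftrightarrow (U \oplus (Z \oplus U))) \leftrightarrow \lnot (U \to (W \land Z)) = \text{True} \leftrightarrow \text{False} = \text{False}
\lnot \lnot ((Z \to ((U \land Z) \leftrightarrow W)) \leftrightarrow (W \leftrightarrow (Z \leftrightarrow U))) \leftrightarrow (((U \to (U \to W)) \leftrightarrow (U \oplus (Z \oplus U))) \leftrightarrow \lnot (U \to (W \land Z))) = \text{True} \leftrightarrow \text{False} = \text{False}

\text{False}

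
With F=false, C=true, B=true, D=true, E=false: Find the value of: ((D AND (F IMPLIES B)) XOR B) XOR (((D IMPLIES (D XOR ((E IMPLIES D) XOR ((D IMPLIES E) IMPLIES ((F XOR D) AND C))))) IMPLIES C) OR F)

true

Substituting F=false, C=true, B=true, D=true, E=false:
F IMPLIES B = false IMPLIES true = true
D AND (F IMPLIES B) = true AND true = true
(D AND (F IMPLIES B)) XOR B = true XOR true = false
E IMPLIES D = false IMPLIES true = true
D IMPLIES E = true IMPLIES false = false
F XOR D = false XOR true = true
(F XOR D) AND C = true AND true = true
(D IMPLIES E) IMPLIES ((F XOR D) AND C) = false IMPLIES true = true
(E IMPLIES D) XOR ((D IMPLIES E) IMPLIES ((F XOR D) AND C)) = true XOR true = false
D XOR ((E IMPLIES D) XOR ((D IMPLIES E) IMPLIES ((F XOR D) AND C))) = true XOR false = true
D IMPLIES (D XOR ((E IMPLIES D) XOR ((D IMPLIES E) IMPLIES ((F XOR D) AND C)))) = true IMPLIES true = true
(D IMPLIES (D XOR ((E IMPLIES D) XOR ((D IMPLIES E) IMPLIES ((F XOR D) AND C))))) IMPLIES C = true IMPLIES true = true
((D IMPLIES (D XOR ((E IMPLIES D) XOR ((D IMPLIES E) IMPLIES ((F XOR D) AND C))))) IMPLIES C) OR F = true OR false = true
((D AND (F IMPLIES B)) XOR B) XOR (((D IMPLIES (D XOR ((E IMPLIES D) XOR ((D IMPLIES E) IMPLIES ((F XOR D) AND C))))) IMPLIES C) OR F) = false XOR true = true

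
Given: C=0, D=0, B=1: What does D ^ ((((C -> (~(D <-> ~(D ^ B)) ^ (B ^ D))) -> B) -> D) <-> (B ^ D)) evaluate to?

D ^ B = 0 ^ 1 = 1
~(D ^ B) = ~1 = 0
D <-> ~(D ^ B) = 0 <-> 0 = 1
~(D <-> ~(D ^ B)) = ~1 = 0
B ^ D = 1 ^ 0 = 1
~(D <-> ~(D ^ B)) ^ (B ^ D) = 0 ^ 1 = 1
C -> (~(D <-> ~(D ^ B)) ^ (B ^ D)) = 0 -> 1 = 1
(C -> (~(D <-> ~(D ^ B)) ^ (B ^ D))) -> B = 1 -> 1 = 1
((C -> (~(D <-> ~(D ^ B)) ^ (B ^ D))) -> B) -> D = 1 -> 0 = 0
B ^ D = 1 ^ 0 = 1
(((C -> (~(D <-> ~(D ^ B)) ^ (B ^ D))) -> B) -> D) <-> (B ^ D) = 0 <-> 1 = 0
D ^ ((((C -> (~(D <-> ~(D ^ B)) ^ (B ^ D))) -> B) -> D) <-> (B ^ D)) = 0 ^ 0 = 0

0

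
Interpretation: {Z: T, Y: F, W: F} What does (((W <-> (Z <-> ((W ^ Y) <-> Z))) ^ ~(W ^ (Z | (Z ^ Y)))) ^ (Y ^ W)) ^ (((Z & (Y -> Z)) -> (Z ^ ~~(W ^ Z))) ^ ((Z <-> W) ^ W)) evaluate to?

W ^ Y = F ^ F = F
(W ^ Y) <-> Z = F <-> T = F
Z <-> ((W ^ Y) <-> Z) = T <-> F = F
W <-> (Z <-> ((W ^ Y) <-> Z)) = F <-> F = T
Z ^ Y = T ^ F = T
Z | (Z ^ Y) = T | T = T
W ^ (Z | (Z ^ Y)) = F ^ T = T
~(W ^ (Z | (Z ^ Y))) = ~T = F
(W <-> (Z <-> ((W ^ Y) <-> Z))) ^ ~(W ^ (Z | (Z ^ Y))) = T ^ F = T
Y ^ W = F ^ F = F
((W <-> (Z <-> ((W ^ Y) <-> Z))) ^ ~(W ^ (Z | (Z ^ Y)))) ^ (Y ^ W) = T ^ F = T
Y -> Z = F -> T = T
Z & (Y -> Z) = T & T = T
W ^ Z = F ^ T = T
~(W ^ Z) = ~T = F
~~(W ^ Z) = ~F = T
Z ^ ~~(W ^ Z) = T ^ T = F
(Z & (Y -> Z)) -> (Z ^ ~~(W ^ Z)) = T -> F = F
Z <-> W = T <-> F = F
(Z <-> W) ^ W = F ^ F = F
((Z & (Y -> Z)) -> (Z ^ ~~(W ^ Z))) ^ ((Z <-> W) ^ W) = F ^ F = F
(((W <-> (Z <-> ((W ^ Y) <-> Z))) ^ ~(W ^ (Z | (Z ^ Y)))) ^ (Y ^ W)) ^ (((Z & (Y -> Z)) -> (Z ^ ~~(W ^ Z))) ^ ((Z <-> W) ^ W)) = T ^ F = T

T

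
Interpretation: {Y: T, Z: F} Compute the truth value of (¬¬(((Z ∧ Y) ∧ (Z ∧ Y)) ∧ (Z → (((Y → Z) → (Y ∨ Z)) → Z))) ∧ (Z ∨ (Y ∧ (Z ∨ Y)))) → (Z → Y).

Substituting Y=T, Z=F:
Z ∧ Y = F ∧ T = F
Z ∧ Y = F ∧ T = F
(Z ∧ Y) ∧ (Z ∧ Y) = F ∧ F = F
Y → Z = T → F = F
Y ∨ Z = T ∨ F = T
(Y → Z) → (Y ∨ Z) = F → T = T
((Y → Z) → (Y ∨ Z)) → Z = T → F = F
Z → (((Y → Z) → (Y ∨ Z)) → Z) = F → F = T
((Z ∧ Y) ∧ (Z ∧ Y)) ∧ (Z → (((Y → Z) → (Y ∨ Z)) → Z)) = F ∧ T = F
¬(((Z ∧ Y) ∧ (Z ∧ Y)) ∧ (Z → (((Y → Z) → (Y ∨ Z)) → Z))) = ¬F = T
¬¬(((Z ∧ Y) ∧ (Z ∧ Y)) ∧ (Z → (((Y → Z) → (Y ∨ Z)) → Z))) = ¬T = F
Z ∨ Y = F ∨ T = T
Y ∧ (Z ∨ Y) = T ∧ T = T
Z ∨ (Y ∧ (Z ∨ Y)) = F ∨ T = T
¬¬(((Z ∧ Y) ∧ (Z ∧ Y)) ∧ (Z → (((Y → Z) → (Y ∨ Z)) → Z))) ∧ (Z ∨ (Y ∧ (Z ∨ Y))) = F ∧ T = F
Z → Y = F → T = T
(¬¬(((Z ∧ Y) ∧ (Z ∧ Y)) ∧ (Z → (((Y → Z) → (Y ∨ Z)) → Z))) ∧ (Z ∨ (Y ∧ (Z ∨ Y)))) → (Z → Y) = F → T = T

T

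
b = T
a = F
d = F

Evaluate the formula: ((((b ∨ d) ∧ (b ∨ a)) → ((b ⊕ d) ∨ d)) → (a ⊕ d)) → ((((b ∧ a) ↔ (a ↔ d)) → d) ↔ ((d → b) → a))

b ∨ d = T ∨ F = T
b ∨ a = T ∨ F = T
(b ∨ d) ∧ (b ∨ a) = T ∧ T = T
b ⊕ d = T ⊕ F = T
(b ⊕ d) ∨ d = T ∨ F = T
((b ∨ d) ∧ (b ∨ a)) → ((b ⊕ d) ∨ d) = T → T = T
a ⊕ d = F ⊕ F = F
(((b ∨ d) ∧ (b ∨ a)) → ((b ⊕ d) ∨ d)) → (a ⊕ d) = T → F = F
b ∧ a = T ∧ F = F
a ↔ d = F ↔ F = T
(b ∧ a) ↔ (a ↔ d) = F ↔ T = F
((b ∧ a) ↔ (a ↔ d)) → d = F → F = T
d → b = F → T = T
(d → b) → a = T → F = F
(((b ∧ a) ↔ (a ↔ d)) → d) ↔ ((d → b) → a) = T ↔ F = F
((((b ∨ d) ∧ (b ∨ a)) → ((b ⊕ d) ∨ d)) → (a ⊕ d)) → ((((b ∧ a) ↔ (a ↔ d)) → d) ↔ ((d → b) → a)) = F → F = T

T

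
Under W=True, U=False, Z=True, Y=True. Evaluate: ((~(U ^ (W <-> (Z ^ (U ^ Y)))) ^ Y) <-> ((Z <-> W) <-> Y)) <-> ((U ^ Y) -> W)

False

Substituting W=True, U=False, Z=True, Y=True:
U ^ Y = False ^ True = True
Z ^ (U ^ Y) = True ^ True = False
W <-> (Z ^ (U ^ Y)) = True <-> False = False
U ^ (W <-> (Z ^ (U ^ Y))) = False ^ False = False
~(U ^ (W <-> (Z ^ (U ^ Y)))) = ~False = True
~(U ^ (W <-> (Z ^ (U ^ Y)))) ^ Y = True ^ True = False
Z <-> W = True <-> True = True
(Z <-> W) <-> Y = True <-> True = True
(~(U ^ (W <-> (Z ^ (U ^ Y)))) ^ Y) <-> ((Z <-> W) <-> Y) = False <-> True = False
U ^ Y = False ^ True = True
(U ^ Y) -> W = True -> True = True
((~(U ^ (W <-> (Z ^ (U ^ Y)))) ^ Y) <-> ((Z <-> W) <-> Y)) <-> ((U ^ Y) -> W) = False <-> True = False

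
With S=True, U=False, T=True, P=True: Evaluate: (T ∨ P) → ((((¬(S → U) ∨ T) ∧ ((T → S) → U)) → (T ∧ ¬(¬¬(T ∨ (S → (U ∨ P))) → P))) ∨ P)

Substituting S=True, U=False, T=True, P=True:
T ∨ P = True ∨ True = True
S → U = True → False = False
¬(S → U) = ¬False = True
¬(S → U) ∨ T = True ∨ True = True
T → S = True → True = True
(T → S) → U = True → False = False
(¬(S → U) ∨ T) ∧ ((T → S) → U) = True ∧ False = False
U ∨ P = False ∨ True = True
S → (U ∨ P) = True → True = True
T ∨ (S → (U ∨ P)) = True ∨ True = True
¬(T ∨ (S → (U ∨ P))) = ¬True = False
¬¬(T ∨ (S → (U ∨ P))) = ¬False = True
¬¬(T ∨ (S → (U ∨ P))) → P = True → True = True
¬(¬¬(T ∨ (S → (U ∨ P))) → P) = ¬True = False
T ∧ ¬(¬¬(T ∨ (S → (U ∨ P))) → P) = True ∧ False = False
((¬(S → U) ∨ T) ∧ ((T → S) → U)) → (T ∧ ¬(¬¬(T ∨ (S → (U ∨ P))) → P)) = False → False = True
(((¬(S → U) ∨ T) ∧ ((T → S) → U)) → (T ∧ ¬(¬¬(T ∨ (S → (U ∨ P))) → P))) ∨ P = True ∨ True = True
(T ∨ P) → ((((¬(S → U) ∨ T) ∧ ((T → S) → U)) → (T ∧ ¬(¬¬(T ∨ (S → (U ∨ P))) → P))) ∨ P) = True → True = True

True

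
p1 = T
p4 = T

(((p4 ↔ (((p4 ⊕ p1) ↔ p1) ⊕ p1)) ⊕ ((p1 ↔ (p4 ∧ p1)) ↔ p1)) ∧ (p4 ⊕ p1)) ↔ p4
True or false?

p4 ⊕ p1 = T ⊕ T = F
(p4 ⊕ p1) ↔ p1 = F ↔ T = F
((p4 ⊕ p1) ↔ p1) ⊕ p1 = F ⊕ T = T
p4 ↔ (((p4 ⊕ p1) ↔ p1) ⊕ p1) = T ↔ T = T
p4 ∧ p1 = T ∧ T = T
p1 ↔ (p4 ∧ p1) = T ↔ T = T
(p1 ↔ (p4 ∧ p1)) ↔ p1 = T ↔ T = T
(p4 ↔ (((p4 ⊕ p1) ↔ p1) ⊕ p1)) ⊕ ((p1 ↔ (p4 ∧ p1)) ↔ p1) = T ⊕ T = F
p4 ⊕ p1 = T ⊕ T = F
((p4 ↔ (((p4 ⊕ p1) ↔ p1) ⊕ p1)) ⊕ ((p1 ↔ (p4 ∧ p1)) ↔ p1)) ∧ (p4 ⊕ p1) = F ∧ F = F
(((p4 ↔ (((p4 ⊕ p1) ↔ p1) ⊕ p1)) ⊕ ((p1 ↔ (p4 ∧ p1)) ↔ p1)) ∧ (p4 ⊕ p1)) ↔ p4 = F ↔ T = F

F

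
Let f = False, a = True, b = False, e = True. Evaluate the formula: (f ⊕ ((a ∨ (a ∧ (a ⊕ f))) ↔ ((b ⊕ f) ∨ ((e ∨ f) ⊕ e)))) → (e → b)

True

a ⊕ f = True ⊕ False = True
a ∧ (a ⊕ f) = True ∧ True = True
a ∨ (a ∧ (a ⊕ f)) = True ∨ True = True
b ⊕ f = False ⊕ False = False
e ∨ f = True ∨ False = True
(e ∨ f) ⊕ e = True ⊕ True = False
(b ⊕ f) ∨ ((e ∨ f) ⊕ e) = False ∨ False = False
(a ∨ (a ∧ (a ⊕ f))) ↔ ((b ⊕ f) ∨ ((e ∨ f) ⊕ e)) = True ↔ False = False
f ⊕ ((a ∨ (a ∧ (a ⊕ f))) ↔ ((b ⊕ f) ∨ ((e ∨ f) ⊕ e))) = False ⊕ False = False
e → b = True → False = False
(f ⊕ ((a ∨ (a ∧ (a ⊕ f))) ↔ ((b ⊕ f) ∨ ((e ∨ f) ⊕ e)))) → (e → b) = False → False = True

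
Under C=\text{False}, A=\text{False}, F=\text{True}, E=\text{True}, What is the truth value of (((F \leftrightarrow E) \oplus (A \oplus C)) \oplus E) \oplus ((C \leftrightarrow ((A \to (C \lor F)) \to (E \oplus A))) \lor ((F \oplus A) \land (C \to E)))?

F \leftrightarrow E = \text{True} \leftrightarrow \text{True} = \text{True}
A \oplus C = \text{False} \oplus \text{False} = \text{False}
(F \leftrightarrow E) \oplus (A \oplus C) = \text{True} \oplus \text{False} = \text{True}
((F \leftrightarrow E) \oplus (A \oplus C)) \oplus E = \text{True} \oplus \text{True} = \text{False}
C \lor F = \text{False} \lor \text{True} = \text{True}
A \to (C \lor F) = \text{False} \to \text{True} = \text{True}
E \oplus A = \text{True} \oplus \text{False} = \text{True}
(A \to (C \lor F)) \to (E \oplus A) = \text{True} \to \text{True} = \text{True}
C \leftrightarrow ((A \to (C \lor F)) \to (E \oplus A)) = \text{False} \leftrightarrow \text{True} = \text{False}
F \oplus A = \text{True} \oplus \text{False} = \text{True}
C \to E = \text{False} \to \text{True} = \text{True}
(F \oplus A) \land (C \to E) = \text{True} \land \text{True} = \text{True}
(C \leftrightarrow ((A \to (C \lor F)) \to (E \oplus A))) \lor ((F \oplus A) \land (C \to E)) = \text{False} \lor \text{True} = \text{True}
(((F \leftrightarrow E) \oplus (A \oplus C)) \oplus E) \oplus ((C \leftrightarrow ((A \to (C \lor F)) \to (E \oplus A))) \lor ((F \oplus A) \land (C \to E))) = \text{False} \oplus \text{True} = \text{True}

\text{True}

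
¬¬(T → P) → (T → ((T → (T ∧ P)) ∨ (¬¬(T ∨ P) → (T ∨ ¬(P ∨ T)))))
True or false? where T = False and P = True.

T → P = False → True = True
¬(T → P) = ¬True = False
¬¬(T → P) = ¬False = True
T ∧ P = False ∧ True = False
T → (T ∧ P) = False → False = True
T ∨ P = False ∨ True = True
¬(T ∨ P) = ¬True = False
¬¬(T ∨ P) = ¬False = True
P ∨ T = True ∨ False = True
¬(P ∨ T) = ¬True = False
T ∨ ¬(P ∨ T) = False ∨ False = False
¬¬(T ∨ P) → (T ∨ ¬(P ∨ T)) = True → False = False
(T → (T ∧ P)) ∨ (¬¬(T ∨ P) → (T ∨ ¬(P ∨ T))) = True ∨ False = True
T → ((T → (T ∧ P)) ∨ (¬¬(T ∨ P) → (T ∨ ¬(P ∨ T)))) = False → True = True
¬¬(T → P) → (T → ((T → (T ∧ P)) ∨ (¬¬(T ∨ P) → (T ∨ ¬(P ∨ T))))) = True → True = True

True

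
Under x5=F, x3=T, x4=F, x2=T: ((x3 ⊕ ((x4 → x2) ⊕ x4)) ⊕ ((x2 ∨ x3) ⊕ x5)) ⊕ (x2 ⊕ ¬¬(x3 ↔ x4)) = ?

x4 → x2 = F → T = T
(x4 → x2) ⊕ x4 = T ⊕ F = T
x3 ⊕ ((x4 → x2) ⊕ x4) = T ⊕ T = F
x2 ∨ x3 = T ∨ T = T
(x2 ∨ x3) ⊕ x5 = T ⊕ F = T
(x3 ⊕ ((x4 → x2) ⊕ x4)) ⊕ ((x2 ∨ x3) ⊕ x5) = F ⊕ T = T
x3 ↔ x4 = T ↔ F = F
¬(x3 ↔ x4) = ¬F = T
¬¬(x3 ↔ x4) = ¬T = F
x2 ⊕ ¬¬(x3 ↔ x4) = T ⊕ F = T
((x3 ⊕ ((x4 → x2) ⊕ x4)) ⊕ ((x2 ∨ x3) ⊕ x5)) ⊕ (x2 ⊕ ¬¬(x3 ↔ x4)) = T ⊕ T = F

F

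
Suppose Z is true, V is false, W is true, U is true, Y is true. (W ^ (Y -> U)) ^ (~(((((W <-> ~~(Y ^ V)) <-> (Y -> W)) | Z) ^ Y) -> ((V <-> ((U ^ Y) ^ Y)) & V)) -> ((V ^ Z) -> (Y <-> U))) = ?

1

Y -> U = 1 -> 1 = 1
W ^ (Y -> U) = 1 ^ 1 = 0
Y ^ V = 1 ^ 0 = 1
~(Y ^ V) = ~1 = 0
~~(Y ^ V) = ~0 = 1
W <-> ~~(Y ^ V) = 1 <-> 1 = 1
Y -> W = 1 -> 1 = 1
(W <-> ~~(Y ^ V)) <-> (Y -> W) = 1 <-> 1 = 1
((W <-> ~~(Y ^ V)) <-> (Y -> W)) | Z = 1 | 1 = 1
(((W <-> ~~(Y ^ V)) <-> (Y -> W)) | Z) ^ Y = 1 ^ 1 = 0
U ^ Y = 1 ^ 1 = 0
(U ^ Y) ^ Y = 0 ^ 1 = 1
V <-> ((U ^ Y) ^ Y) = 0 <-> 1 = 0
(V <-> ((U ^ Y) ^ Y)) & V = 0 & 0 = 0
((((W <-> ~~(Y ^ V)) <-> (Y -> W)) | Z) ^ Y) -> ((V <-> ((U ^ Y) ^ Y)) & V) = 0 -> 0 = 1
~(((((W <-> ~~(Y ^ V)) <-> (Y -> W)) | Z) ^ Y) -> ((V <-> ((U ^ Y) ^ Y)) & V)) = ~1 = 0
V ^ Z = 0 ^ 1 = 1
Y <-> U = 1 <-> 1 = 1
(V ^ Z) -> (Y <-> U) = 1 -> 1 = 1
~(((((W <-> ~~(Y ^ V)) <-> (Y -> W)) | Z) ^ Y) -> ((V <-> ((U ^ Y) ^ Y)) & V)) -> ((V ^ Z) -> (Y <-> U)) = 0 -> 1 = 1
(W ^ (Y -> U)) ^ (~(((((W <-> ~~(Y ^ V)) <-> (Y -> W)) | Z) ^ Y) -> ((V <-> ((U ^ Y) ^ Y)) & V)) -> ((V ^ Z) -> (Y <-> U))) = 0 ^ 1 = 1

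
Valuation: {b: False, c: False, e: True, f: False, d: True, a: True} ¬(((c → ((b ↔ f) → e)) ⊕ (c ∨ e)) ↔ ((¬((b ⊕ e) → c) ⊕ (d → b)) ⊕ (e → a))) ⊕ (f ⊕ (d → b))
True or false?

b ↔ f = False ↔ False = True
(b ↔ f) → e = True → True = True
c → ((b ↔ f) → e) = False → True = True
c ∨ e = False ∨ True = True
(c → ((b ↔ f) → e)) ⊕ (c ∨ e) = True ⊕ True = False
b ⊕ e = False ⊕ True = True
(b ⊕ e) → c = True → False = False
¬((b ⊕ e) → c) = ¬False = True
d → b = True → False = False
¬((b ⊕ e) → c) ⊕ (d → b) = True ⊕ False = True
e → a = True → True = True
(¬((b ⊕ e) → c) ⊕ (d → b)) ⊕ (e → a) = True ⊕ True = False
((c → ((b ↔ f) → e)) ⊕ (c ∨ e)) ↔ ((¬((b ⊕ e) → c) ⊕ (d → b)) ⊕ (e → a)) = False ↔ False = True
¬(((c → ((b ↔ f) → e)) ⊕ (c ∨ e)) ↔ ((¬((b ⊕ e) → c) ⊕ (d → b)) ⊕ (e → a))) = ¬True = False
d → b = True → False = False
f ⊕ (d → b) = False ⊕ False = False
¬(((c → ((b ↔ f) → e)) ⊕ (c ∨ e)) ↔ ((¬((b ⊕ e) → c) ⊕ (d → b)) ⊕ (e → a))) ⊕ (f ⊕ (d → b)) = False ⊕ False = False

False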